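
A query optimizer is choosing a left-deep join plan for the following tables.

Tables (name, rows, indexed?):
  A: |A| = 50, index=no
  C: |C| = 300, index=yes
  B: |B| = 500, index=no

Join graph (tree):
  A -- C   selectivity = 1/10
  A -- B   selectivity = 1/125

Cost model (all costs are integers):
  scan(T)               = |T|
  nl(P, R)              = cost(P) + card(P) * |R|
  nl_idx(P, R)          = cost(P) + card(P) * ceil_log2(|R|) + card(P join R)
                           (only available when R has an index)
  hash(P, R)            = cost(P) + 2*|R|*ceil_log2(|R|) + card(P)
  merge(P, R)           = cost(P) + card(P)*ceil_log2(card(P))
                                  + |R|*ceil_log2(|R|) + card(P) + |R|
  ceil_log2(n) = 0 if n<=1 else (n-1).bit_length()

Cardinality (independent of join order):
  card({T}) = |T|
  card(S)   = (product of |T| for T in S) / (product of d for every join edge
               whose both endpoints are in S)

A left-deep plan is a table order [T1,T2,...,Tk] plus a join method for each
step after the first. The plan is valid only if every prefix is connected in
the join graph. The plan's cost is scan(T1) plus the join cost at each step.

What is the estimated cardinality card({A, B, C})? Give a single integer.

6000

Tables in S: A(50), B(500), C(300)
Edges inside S: A-C(d=10), A-B(d=125)
numerator = 50 * 500 * 300 = 7500000
denominator = 10 * 125 = 1250
card(S) = 7500000 / 1250 = 6000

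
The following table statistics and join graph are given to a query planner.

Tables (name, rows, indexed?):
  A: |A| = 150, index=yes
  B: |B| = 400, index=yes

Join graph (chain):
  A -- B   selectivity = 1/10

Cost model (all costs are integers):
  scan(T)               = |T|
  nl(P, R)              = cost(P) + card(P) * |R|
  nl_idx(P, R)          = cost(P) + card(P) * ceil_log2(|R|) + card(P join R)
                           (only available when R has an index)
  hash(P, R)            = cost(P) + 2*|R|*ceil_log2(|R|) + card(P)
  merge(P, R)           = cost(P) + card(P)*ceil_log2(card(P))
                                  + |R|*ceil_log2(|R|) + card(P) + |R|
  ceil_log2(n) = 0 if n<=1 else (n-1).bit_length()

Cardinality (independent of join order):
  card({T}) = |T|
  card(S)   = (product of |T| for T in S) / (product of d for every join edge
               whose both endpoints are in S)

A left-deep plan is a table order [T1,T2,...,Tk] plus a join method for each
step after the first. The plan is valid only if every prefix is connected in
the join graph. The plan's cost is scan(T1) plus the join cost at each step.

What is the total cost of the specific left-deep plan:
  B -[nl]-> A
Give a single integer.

step 1: scan B: cost=400, card=400
step 2: join A via nl
    card(P join A) = 400*150/(10) = 6000
    cost = 400 + 400*150 = 60400

60400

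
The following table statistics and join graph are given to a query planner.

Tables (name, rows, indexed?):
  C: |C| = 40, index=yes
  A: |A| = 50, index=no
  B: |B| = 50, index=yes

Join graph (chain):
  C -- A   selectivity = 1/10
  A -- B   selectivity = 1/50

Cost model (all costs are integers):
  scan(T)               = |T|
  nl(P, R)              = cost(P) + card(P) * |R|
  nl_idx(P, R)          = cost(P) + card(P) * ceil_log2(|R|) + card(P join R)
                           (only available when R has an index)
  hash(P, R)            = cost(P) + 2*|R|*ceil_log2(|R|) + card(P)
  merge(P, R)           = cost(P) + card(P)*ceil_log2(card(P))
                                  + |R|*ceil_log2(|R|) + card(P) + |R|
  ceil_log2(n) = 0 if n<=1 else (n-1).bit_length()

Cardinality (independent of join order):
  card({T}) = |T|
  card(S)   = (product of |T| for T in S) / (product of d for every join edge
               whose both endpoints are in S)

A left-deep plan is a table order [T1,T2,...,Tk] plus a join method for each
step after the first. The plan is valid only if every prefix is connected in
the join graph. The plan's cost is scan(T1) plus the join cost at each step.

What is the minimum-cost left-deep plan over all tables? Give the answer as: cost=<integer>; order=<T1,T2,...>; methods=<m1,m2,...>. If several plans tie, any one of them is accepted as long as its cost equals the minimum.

Selinger DP (subsets sized 1..n):
  {C}: scan cost=40, card=40
  {A}: scan cost=50, card=50
  {B}: scan cost=50, card=50
  {AC}: card=200; try (C,nl_idx)→550, (C,hash)→580, (A,merge)→670, (C,merge)→680, (A,hash)→680, (A,nl)→2040 …(+1); best=550 via (C,nl_idx)
  {AB}: card=50; try (B,nl_idx)→400, (B,hash)→700, (A,hash)→700, (B,merge)→750, (A,merge)→750, (B,nl)→2550 …(+1); best=400 via (B,nl_idx)
  {ABC}: card=200; try (C,nl_idx)→900, (C,hash)→930, (C,merge)→1030, (B,hash)→1350, (B,nl_idx)→1950, (C,nl)→2400 …(+2); best=900 via (C,nl_idx)

cost=900; order=A,B,C; methods=nl_idx,nl_idx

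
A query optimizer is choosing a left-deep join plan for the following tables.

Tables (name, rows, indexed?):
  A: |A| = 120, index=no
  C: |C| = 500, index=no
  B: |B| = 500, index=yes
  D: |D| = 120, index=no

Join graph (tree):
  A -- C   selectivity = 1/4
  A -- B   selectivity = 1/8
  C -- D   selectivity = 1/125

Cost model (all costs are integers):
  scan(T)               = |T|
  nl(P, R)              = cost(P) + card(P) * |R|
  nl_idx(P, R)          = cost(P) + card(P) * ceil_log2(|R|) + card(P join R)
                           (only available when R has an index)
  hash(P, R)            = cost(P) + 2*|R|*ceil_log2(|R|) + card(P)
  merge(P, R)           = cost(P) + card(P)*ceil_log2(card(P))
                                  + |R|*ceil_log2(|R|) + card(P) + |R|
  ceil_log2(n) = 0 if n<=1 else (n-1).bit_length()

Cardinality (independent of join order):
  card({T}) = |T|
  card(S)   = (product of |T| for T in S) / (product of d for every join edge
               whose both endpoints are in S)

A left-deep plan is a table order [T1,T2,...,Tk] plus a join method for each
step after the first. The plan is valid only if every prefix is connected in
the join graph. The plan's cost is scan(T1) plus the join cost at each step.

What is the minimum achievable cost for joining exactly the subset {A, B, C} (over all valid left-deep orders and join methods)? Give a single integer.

19180

Selinger DP over subsets of {A,B,C}:
  {A}: scan cost=120, card=120
  {C}: scan cost=500, card=500
  {B}: scan cost=500, card=500
  {AC}: card=15000; try (A,hash)→2680, (C,merge)→6080, (A,merge)→6460, (C,hash)→9240, (C,nl)→60120, (A,nl)→60500; best=2680 via (A,hash)
  {AB}: card=7500; try (A,hash)→2680, (B,merge)→6080, (A,merge)→6460, (B,nl_idx)→8700, (B,hash)→9240, (B,nl)→60120 …(+1); best=2680 via (A,hash)
  {ABC}: card=937500; try (C,hash)→19180, (B,hash)→26680, (C,merge)→112680, (B,merge)→232680, (B,nl_idx)→1075180, (C,nl)→3752680 …(+1); best=19180 via (C,hash)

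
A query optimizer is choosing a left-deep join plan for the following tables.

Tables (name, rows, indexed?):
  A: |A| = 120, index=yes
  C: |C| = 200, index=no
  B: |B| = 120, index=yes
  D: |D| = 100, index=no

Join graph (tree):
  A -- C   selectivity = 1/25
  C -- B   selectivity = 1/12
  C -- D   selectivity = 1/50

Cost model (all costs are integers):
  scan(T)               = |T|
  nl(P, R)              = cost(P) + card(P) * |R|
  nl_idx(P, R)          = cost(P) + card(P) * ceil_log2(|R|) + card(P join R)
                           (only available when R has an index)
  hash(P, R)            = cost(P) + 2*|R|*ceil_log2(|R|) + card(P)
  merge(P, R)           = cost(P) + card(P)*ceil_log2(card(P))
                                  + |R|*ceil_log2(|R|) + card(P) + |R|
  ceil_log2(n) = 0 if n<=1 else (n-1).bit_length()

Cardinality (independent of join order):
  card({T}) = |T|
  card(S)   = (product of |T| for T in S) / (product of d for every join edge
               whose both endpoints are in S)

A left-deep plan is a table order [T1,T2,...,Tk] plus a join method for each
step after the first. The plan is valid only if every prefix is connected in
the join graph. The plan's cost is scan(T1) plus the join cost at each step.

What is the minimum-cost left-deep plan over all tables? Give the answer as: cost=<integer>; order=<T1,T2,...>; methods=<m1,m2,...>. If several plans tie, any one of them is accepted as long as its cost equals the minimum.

cost=7480; order=C,D,A,B; methods=hash,hash,hash

Selinger DP (subsets sized 1..n):
  {A}: scan cost=120, card=120
  {C}: scan cost=200, card=200
  {B}: scan cost=120, card=120
  {D}: scan cost=100, card=100
  {AC}: card=960; try (A,hash)→2080, (A,nl_idx)→2560, (C,merge)→2880, (A,merge)→2960, (C,hash)→3440, (C,nl)→24120 …(+1); best=2080 via (A,hash)
  {BC}: card=2000; try (B,hash)→2080, (C,merge)→2880, (B,merge)→2960, (C,hash)→3440, (B,nl_idx)→3600, (C,nl)→24120 …(+1); best=2080 via (B,hash)
  {CD}: card=400; try (D,hash)→1800, (C,merge)→2700, (D,merge)→2800, (C,hash)→3400, (C,nl)→20100, (D,nl)→20200; best=1800 via (D,hash)
  {ABC}: card=9600; try (B,hash)→4720, (A,hash)→5760, (B,merge)→13600, (B,nl_idx)→18400, (A,nl_idx)→25680, (A,merge)→27040 …(+2); best=4720 via (B,hash)
  {ACD}: card=1920; try (A,hash)→3880, (D,hash)→4440, (A,nl_idx)→6520, (A,merge)→6760, (D,merge)→13440, (A,nl)→49800 …(+1); best=3880 via (A,hash)
  {BCD}: card=4000; try (B,hash)→3880, (D,hash)→5480, (B,merge)→6760, (B,nl_idx)→8600, (D,merge)→26880, (B,nl)→49800 …(+1); best=3880 via (B,hash)
  {ABCD}: card=19200; try (B,hash)→7480, (A,hash)→9560, (D,hash)→15720, (B,merge)→27880, (B,nl_idx)→36520, (A,nl_idx)→51080 …(+5); best=7480 via (B,hash)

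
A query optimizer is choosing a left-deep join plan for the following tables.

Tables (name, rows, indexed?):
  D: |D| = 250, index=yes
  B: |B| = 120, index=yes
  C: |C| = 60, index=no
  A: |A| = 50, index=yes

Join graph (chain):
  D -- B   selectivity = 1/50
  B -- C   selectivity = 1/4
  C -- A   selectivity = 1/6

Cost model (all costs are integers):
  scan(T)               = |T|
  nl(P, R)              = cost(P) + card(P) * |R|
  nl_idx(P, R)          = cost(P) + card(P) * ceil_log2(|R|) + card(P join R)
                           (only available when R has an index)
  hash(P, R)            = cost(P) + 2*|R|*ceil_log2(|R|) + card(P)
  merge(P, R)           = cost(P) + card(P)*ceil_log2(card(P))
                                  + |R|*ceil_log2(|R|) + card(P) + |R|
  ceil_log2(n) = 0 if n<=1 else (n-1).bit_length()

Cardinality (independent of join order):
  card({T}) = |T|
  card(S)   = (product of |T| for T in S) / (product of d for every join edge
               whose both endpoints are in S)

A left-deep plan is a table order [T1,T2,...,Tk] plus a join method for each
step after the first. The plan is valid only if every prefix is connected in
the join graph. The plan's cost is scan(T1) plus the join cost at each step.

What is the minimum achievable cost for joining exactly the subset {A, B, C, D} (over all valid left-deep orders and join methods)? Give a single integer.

Selinger DP over subsets of {A,B,C,D}:
  {D}: scan cost=250, card=250
  {B}: scan cost=120, card=120
  {C}: scan cost=60, card=60
  {A}: scan cost=50, card=50
  {BD}: card=600; try (D,nl_idx)→1680, (B,hash)→2180, (B,nl_idx)→2600, (D,merge)→3330, (B,merge)→3460, (D,hash)→4240 …(+2); best=1680 via (D,nl_idx)
  {BC}: card=1800; try (C,hash)→960, (B,merge)→1440, (C,merge)→1500, (B,hash)→1800, (B,nl_idx)→2280, (B,nl)→7260 …(+1); best=960 via (C,hash)
  {AC}: card=500; try (A,hash)→720, (C,hash)→820, (C,merge)→820, (A,merge)→830, (A,nl_idx)→920, (C,nl)→3050 …(+1); best=720 via (A,hash)
  {BCD}: card=9000; try (C,hash)→3000, (D,hash)→6760, (C,merge)→8700, (D,nl_idx)→24360, (D,merge)→24810, (C,nl)→37680 …(+1); best=3000 via (C,hash)
  {ABC}: card=15000; try (B,hash)→2900, (A,hash)→3360, (B,merge)→6680, (B,nl_idx)→19220, (A,merge)→22910, (A,nl_idx)→26760 …(+2); best=2900 via (B,hash)
  {ABCD}: card=75000; try (A,hash)→12600, (D,hash)→21900, (A,nl_idx)→132000, (A,merge)→138350, (D,nl_idx)→197900, (D,merge)→230150 …(+2); best=12600 via (A,hash)

12600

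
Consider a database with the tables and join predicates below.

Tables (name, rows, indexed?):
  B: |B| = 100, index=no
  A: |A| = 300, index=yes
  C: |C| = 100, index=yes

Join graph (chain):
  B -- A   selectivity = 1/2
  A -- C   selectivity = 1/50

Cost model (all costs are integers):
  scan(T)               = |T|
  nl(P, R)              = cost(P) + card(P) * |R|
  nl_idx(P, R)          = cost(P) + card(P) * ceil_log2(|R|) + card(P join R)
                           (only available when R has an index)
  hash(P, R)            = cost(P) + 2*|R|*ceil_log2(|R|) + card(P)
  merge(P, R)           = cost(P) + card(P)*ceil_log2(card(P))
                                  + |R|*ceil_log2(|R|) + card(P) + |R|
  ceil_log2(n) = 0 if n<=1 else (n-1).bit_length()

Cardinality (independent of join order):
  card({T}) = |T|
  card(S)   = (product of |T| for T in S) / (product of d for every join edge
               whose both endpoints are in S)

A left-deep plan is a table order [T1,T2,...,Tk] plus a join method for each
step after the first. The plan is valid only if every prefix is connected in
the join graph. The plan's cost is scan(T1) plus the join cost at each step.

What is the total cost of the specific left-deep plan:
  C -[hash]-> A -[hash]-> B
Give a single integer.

7600

step 1: scan C: cost=100, card=100
step 2: join A via hash
    card(P join A) = 100*300/(50) = 600
    cost = 100 + 2*300*9 + 100 = 5600
step 3: join B via hash
    card(P join B) = 600*100/(2) = 30000
    cost = 5600 + 2*100*7 + 600 = 7600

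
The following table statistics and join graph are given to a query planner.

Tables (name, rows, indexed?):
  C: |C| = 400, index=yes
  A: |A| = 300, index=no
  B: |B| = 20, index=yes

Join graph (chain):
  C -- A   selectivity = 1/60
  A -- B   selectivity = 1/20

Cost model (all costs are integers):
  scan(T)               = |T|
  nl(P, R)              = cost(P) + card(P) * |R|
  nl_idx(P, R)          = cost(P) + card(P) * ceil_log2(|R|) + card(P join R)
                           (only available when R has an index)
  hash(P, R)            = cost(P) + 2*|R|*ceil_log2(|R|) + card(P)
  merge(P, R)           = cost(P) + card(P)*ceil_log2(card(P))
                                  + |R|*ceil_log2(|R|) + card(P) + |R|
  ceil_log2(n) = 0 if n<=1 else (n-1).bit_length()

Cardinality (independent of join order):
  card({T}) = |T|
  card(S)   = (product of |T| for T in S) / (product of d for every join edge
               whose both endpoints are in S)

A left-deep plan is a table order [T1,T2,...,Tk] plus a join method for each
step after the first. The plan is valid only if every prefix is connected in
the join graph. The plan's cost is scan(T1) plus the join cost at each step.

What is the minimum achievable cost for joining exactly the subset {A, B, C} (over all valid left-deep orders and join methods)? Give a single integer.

5500

Selinger DP over subsets of {A,B,C}:
  {C}: scan cost=400, card=400
  {A}: scan cost=300, card=300
  {B}: scan cost=20, card=20
  {AC}: card=2000; try (C,nl_idx)→5000, (A,hash)→6200, (C,merge)→7300, (A,merge)→7400, (C,hash)→7800, (C,nl)→120300 …(+1); best=5000 via (C,nl_idx)
  {AB}: card=300; try (B,hash)→800, (B,nl_idx)→2100, (A,merge)→3140, (B,merge)→3420, (A,hash)→5440, (A,nl)→6020 …(+1); best=800 via (B,hash)
  {ABC}: card=2000; try (C,nl_idx)→5500, (B,hash)→7200, (C,merge)→7800, (C,hash)→8300, (B,nl_idx)→17000, (B,merge)→29120 …(+2); best=5500 via (C,nl_idx)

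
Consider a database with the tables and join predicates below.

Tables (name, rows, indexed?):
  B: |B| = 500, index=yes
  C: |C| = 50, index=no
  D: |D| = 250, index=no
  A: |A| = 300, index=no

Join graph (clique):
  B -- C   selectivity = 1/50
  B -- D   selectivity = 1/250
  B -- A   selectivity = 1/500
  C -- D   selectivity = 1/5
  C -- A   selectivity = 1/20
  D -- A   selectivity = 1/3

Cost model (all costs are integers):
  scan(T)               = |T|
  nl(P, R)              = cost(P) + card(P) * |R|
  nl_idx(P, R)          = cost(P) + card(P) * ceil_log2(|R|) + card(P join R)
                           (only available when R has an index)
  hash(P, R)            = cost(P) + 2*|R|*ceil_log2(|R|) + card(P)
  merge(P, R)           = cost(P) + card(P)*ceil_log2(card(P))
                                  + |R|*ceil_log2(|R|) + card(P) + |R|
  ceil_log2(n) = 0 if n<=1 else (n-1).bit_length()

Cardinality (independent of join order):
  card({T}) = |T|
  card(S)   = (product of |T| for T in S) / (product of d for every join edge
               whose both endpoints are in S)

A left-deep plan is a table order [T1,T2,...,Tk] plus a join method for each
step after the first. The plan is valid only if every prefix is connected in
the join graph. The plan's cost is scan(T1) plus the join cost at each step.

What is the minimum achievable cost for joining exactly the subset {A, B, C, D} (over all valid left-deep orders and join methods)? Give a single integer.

Selinger DP over subsets of {A,B,C,D}:
  {B}: scan cost=500, card=500
  {C}: scan cost=50, card=50
  {D}: scan cost=250, card=250
  {A}: scan cost=300, card=300
  {BC}: card=500; try (B,nl_idx)→1000, (C,hash)→1600, (B,merge)→5400, (C,merge)→5850, (B,hash)→9100, (B,nl)→25050 …(+1); best=1000 via (B,nl_idx)
  {BD}: card=500; try (B,nl_idx)→3000, (D,hash)→5000, (B,merge)→7500, (D,merge)→7750, (B,hash)→9500, (B,nl)→125250 …(+1); best=3000 via (B,nl_idx)
  {AB}: card=300; try (B,nl_idx)→3300, (A,hash)→6400, (B,merge)→8300, (A,merge)→8500, (B,hash)→9600, (B,nl)→150300 …(+1); best=3300 via (B,nl_idx)
  {CD}: card=2500; try (C,hash)→1100, (D,merge)→2650, (C,merge)→2850, (D,hash)→4100, (D,nl)→12550, (C,nl)→12750; best=1100 via (C,hash)
  {AC}: card=750; try (C,hash)→1200, (A,merge)→3400, (C,merge)→3650, (A,hash)→5500, (A,nl)→15050, (C,nl)→15300; best=1200 via (C,hash)
  {AD}: card=25000; try (D,hash)→4600, (A,merge)→5500, (D,merge)→5550, (A,hash)→5900, (A,nl)→75250, (D,nl)→75300; best=4600 via (D,hash)
  {BCD}: card=100; try (C,hash)→4100, (D,hash)→5500, (D,merge)→8250, (C,merge)→8350, (B,hash)→12600, (B,nl_idx)→23700 …(+4); best=4100 via (C,hash)
  {ABC}: card=15; try (C,hash)→4200, (C,merge)→6650, (A,hash)→6900, (B,nl_idx)→7965, (A,merge)→9000, (B,hash)→10950 …(+4); best=4200 via (C,hash)
  {ABD}: card=100; try (D,hash)→7600, (D,merge)→8550, (A,hash)→8900, (A,merge)→11000, (B,hash)→38600, (D,nl)→78300 …(+4); best=7600 via (D,hash)
  {ACD}: card=12500; try (D,hash)→5950, (A,hash)→9000, (D,merge)→11700, (C,hash)→30200, (A,merge)→36600, (D,nl)→188700 …(+3); best=5950 via (D,hash)
  {ABCD}: card=1; try (D,merge)→6525, (A,merge)→7900, (D,nl)→7950, (D,hash)→8215, (C,hash)→8300, (C,merge)→8750 …(+7); best=6525 via (D,merge)

6525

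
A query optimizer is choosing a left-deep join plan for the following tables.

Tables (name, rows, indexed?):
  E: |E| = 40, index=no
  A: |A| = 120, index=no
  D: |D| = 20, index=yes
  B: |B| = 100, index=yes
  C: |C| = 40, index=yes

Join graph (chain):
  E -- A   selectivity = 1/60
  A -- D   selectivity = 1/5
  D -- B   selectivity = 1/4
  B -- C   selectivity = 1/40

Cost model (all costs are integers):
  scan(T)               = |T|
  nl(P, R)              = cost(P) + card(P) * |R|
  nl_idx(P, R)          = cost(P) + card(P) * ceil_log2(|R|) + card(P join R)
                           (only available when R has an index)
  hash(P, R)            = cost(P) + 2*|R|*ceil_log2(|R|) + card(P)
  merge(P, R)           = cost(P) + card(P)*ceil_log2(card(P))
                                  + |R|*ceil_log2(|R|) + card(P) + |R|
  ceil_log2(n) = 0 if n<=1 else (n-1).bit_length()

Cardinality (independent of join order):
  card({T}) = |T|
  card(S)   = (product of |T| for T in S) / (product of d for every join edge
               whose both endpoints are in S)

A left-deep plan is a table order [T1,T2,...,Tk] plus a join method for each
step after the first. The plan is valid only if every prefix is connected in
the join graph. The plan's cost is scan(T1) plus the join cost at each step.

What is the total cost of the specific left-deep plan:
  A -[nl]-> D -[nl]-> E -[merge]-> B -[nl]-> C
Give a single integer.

345720

step 1: scan A: cost=120, card=120
step 2: join D via nl
    card(P join D) = 120*20/(5) = 480
    cost = 120 + 120*20 = 2520
step 3: join E via nl
    card(P join E) = 480*40/(60) = 320
    cost = 2520 + 480*40 = 21720
step 4: join B via merge
    card(P join B) = 320*100/(4) = 8000
    cost = 21720 + 320*9 + 100*7 + 320 + 100 = 25720
step 5: join C via nl
    card(P join C) = 8000*40/(40) = 8000
    cost = 25720 + 8000*40 = 345720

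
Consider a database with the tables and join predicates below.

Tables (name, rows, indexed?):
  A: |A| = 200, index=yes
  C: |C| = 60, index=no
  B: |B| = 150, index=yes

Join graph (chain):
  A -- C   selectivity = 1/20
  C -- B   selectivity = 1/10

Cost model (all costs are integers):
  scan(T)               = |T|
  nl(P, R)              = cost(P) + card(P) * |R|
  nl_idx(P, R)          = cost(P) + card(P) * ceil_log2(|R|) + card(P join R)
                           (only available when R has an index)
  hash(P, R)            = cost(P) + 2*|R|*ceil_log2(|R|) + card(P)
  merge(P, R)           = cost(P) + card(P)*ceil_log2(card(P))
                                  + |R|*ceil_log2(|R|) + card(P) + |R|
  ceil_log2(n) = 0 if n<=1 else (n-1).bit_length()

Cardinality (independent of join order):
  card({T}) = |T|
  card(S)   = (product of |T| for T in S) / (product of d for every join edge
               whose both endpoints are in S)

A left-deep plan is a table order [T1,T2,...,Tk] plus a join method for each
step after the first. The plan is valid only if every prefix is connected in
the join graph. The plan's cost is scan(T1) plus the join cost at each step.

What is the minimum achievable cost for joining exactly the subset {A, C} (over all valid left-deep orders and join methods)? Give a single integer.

1120

Selinger DP over subsets of {A,C}:
  {A}: scan cost=200, card=200
  {C}: scan cost=60, card=60
  {AC}: card=600; try (C,hash)→1120, (A,nl_idx)→1140, (A,merge)→2280, (C,merge)→2420, (A,hash)→3320, (A,nl)→12060 …(+1); best=1120 via (C,hash)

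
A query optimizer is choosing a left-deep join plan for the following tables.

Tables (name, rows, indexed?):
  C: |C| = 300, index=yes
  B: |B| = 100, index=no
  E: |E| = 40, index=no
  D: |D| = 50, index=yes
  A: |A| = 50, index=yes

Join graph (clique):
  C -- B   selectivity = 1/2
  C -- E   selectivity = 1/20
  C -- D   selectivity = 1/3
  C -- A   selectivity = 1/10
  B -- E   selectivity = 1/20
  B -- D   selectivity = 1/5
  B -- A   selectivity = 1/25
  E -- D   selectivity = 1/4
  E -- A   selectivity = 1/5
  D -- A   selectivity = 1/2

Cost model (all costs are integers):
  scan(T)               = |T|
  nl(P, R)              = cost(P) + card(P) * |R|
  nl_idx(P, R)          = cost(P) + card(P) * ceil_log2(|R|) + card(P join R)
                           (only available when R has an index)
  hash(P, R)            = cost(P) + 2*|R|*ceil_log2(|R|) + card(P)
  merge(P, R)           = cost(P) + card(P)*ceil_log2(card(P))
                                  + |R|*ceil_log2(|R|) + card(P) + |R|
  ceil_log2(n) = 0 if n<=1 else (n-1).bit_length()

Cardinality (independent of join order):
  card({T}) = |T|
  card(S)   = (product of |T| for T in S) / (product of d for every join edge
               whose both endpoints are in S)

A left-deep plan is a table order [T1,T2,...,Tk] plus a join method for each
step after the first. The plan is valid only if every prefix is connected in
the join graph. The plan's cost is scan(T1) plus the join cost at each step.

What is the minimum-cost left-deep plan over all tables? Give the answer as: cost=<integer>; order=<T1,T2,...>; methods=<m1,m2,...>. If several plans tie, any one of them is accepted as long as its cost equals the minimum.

cost=2645; order=B,A,E,C,D; methods=hash,hash,nl_idx,nl_idx

Selinger DP (subsets sized 1..n):
  {C}: scan cost=300, card=300
  {B}: scan cost=100, card=100
  {E}: scan cost=40, card=40
  {D}: scan cost=50, card=50
  {A}: scan cost=50, card=50
  {BC}: card=15000; try (B,hash)→2000, (C,merge)→3900, (B,merge)→4100, (C,hash)→5600, (C,nl_idx)→16000, (C,nl)→30100 …(+1); best=2000 via (B,hash)
  {CE}: card=600; try (C,nl_idx)→1000, (E,hash)→1080, (C,merge)→3320, (E,merge)→3580, (C,hash)→5480, (C,nl)→12040 …(+1); best=1000 via (C,nl_idx)
  {CD}: card=5000; try (D,hash)→1200, (C,merge)→3400, (D,merge)→3650, (C,hash)→5500, (C,nl_idx)→5500, (D,nl_idx)→7100 …(+2); best=1200 via (D,hash)
  {AC}: card=1500; try (A,hash)→1200, (C,nl_idx)→2000, (C,merge)→3400, (A,nl_idx)→3600, (A,merge)→3650, (C,hash)→5500 …(+2); best=1200 via (A,hash)
  {BE}: card=200; try (E,hash)→680, (B,merge)→1120, (E,merge)→1180, (B,hash)→1480, (B,nl)→4040, (E,nl)→4100; best=680 via (E,hash)
  {BD}: card=1000; try (D,hash)→800, (B,merge)→1200, (D,merge)→1250, (B,hash)→1500, (D,nl_idx)→1700, (B,nl)→5050 …(+1); best=800 via (D,hash)
  {AB}: card=200; try (A,hash)→800, (A,nl_idx)→900, (B,merge)→1200, (A,merge)→1250, (B,hash)→1500, (B,nl)→5050 …(+1); best=800 via (A,hash)
  {DE}: card=500; try (E,hash)→580, (D,merge)→670, (E,merge)→680, (D,hash)→680, (D,nl_idx)→780, (D,nl)→2040 …(+1); best=580 via (E,hash)
  {AE}: card=400; try (E,hash)→580, (A,merge)→670, (E,merge)→680, (A,hash)→680, (A,nl_idx)→680, (A,nl)→2040 …(+1); best=580 via (E,hash)
  {AD}: card=1250; try (D,hash)→700, (A,hash)→700, (D,merge)→750, (A,merge)→750, (D,nl_idx)→1600, (A,nl_idx)→1600 …(+2); best=700 via (D,hash)
  {BCE}: card=1500; try (B,hash)→3000, (C,nl_idx)→3980, (C,merge)→5480, (C,hash)→6280, (B,merge)→8400, (E,hash)→17480 …(+4); best=3000 via (B,hash)
  {BCD}: card=50000; try (C,hash)→7200, (B,hash)→7600, (C,merge)→14800, (D,hash)→17600, (C,nl_idx)→59800, (B,merge)→72000 …(+5); best=7200 via (C,hash)
  {ABC}: card=3000; try (B,hash)→4100, (C,merge)→5600, (C,nl_idx)→5600, (C,hash)→6400, (A,hash)→17600, (B,merge)→20000 …(+5); best=4100 via (B,hash)
  {CDE}: card=2500; try (D,hash)→2200, (C,hash)→6480, (E,hash)→6680, (D,nl_idx)→7100, (C,nl_idx)→7580, (D,merge)→7950 …(+5); best=2200 via (D,hash)
  {ACE}: card=600; try (A,hash)→2200, (E,hash)→3180, (C,nl_idx)→4780, (A,nl_idx)→5200, (C,hash)→6380, (C,merge)→7580 …(+5); best=2200 via (A,hash)
  {ACD}: card=12500; try (D,hash)→3300, (A,hash)→6800, (C,hash)→7350, (C,merge)→18700, (D,merge)→19550, (D,nl_idx)→22700 …(+6); best=3300 via (D,hash)
  {BDE}: card=500; try (D,hash)→1480, (E,hash)→2280, (D,nl_idx)→2380, (B,hash)→2480, (D,merge)→2830, (B,merge)→6380 …(+4); best=1480 via (D,hash)
  {ABE}: card=80; try (E,hash)→1480, (A,hash)→1480, (A,nl_idx)→1960, (B,hash)→2380, (A,merge)→2830, (E,merge)→2880 …(+4); best=1480 via (E,hash)
  {ABD}: card=1000; try (D,hash)→1600, (A,hash)→2400, (D,merge)→2950, (D,nl_idx)→3000, (B,hash)→3350, (A,nl_idx)→7800 …(+5); best=1600 via (D,hash)
  {ADE}: card=2500; try (D,hash)→1580, (A,hash)→1680, (E,hash)→2430, (D,merge)→4930, (D,nl_idx)→5480, (A,merge)→5930 …(+5); best=1580 via (D,hash)
  {BCDE}: card=1250; try (D,hash)→5100, (B,hash)→6100, (C,nl_idx)→7230, (C,hash)→7380, (C,merge)→9480, (D,nl_idx)→13250 …(+8); best=5100 via (D,hash)
  {ABCE}: card=60; try (C,nl_idx)→2260, (B,hash)→4200, (A,hash)→5100, (C,merge)→5120, (C,hash)→6960, (E,hash)→7580 …(+8); best=2260 via (C,nl_idx)
  {ABCD}: card=5000; try (D,hash)→7700, (C,hash)→8000, (C,merge)→15600, (C,nl_idx)→15600, (B,hash)→17200, (D,nl_idx)→27100 …(+9); best=7700 via (D,hash)
  {ACDE}: card=1250; try (D,hash)→3400, (A,hash)→5300, (D,nl_idx)→7050, (D,merge)→9150, (C,hash)→9480, (E,hash)→16280 …(+9); best=3400 via (D,hash)
  {ABDE}: card=100; try (D,nl_idx)→2060, (D,hash)→2160, (D,merge)→2470, (A,hash)→2580, (E,hash)→3080, (A,nl_idx)→4580 …(+8); best=2060 via (D,nl_idx)
  {ABCDE}: card=25; try (D,nl_idx)→2645, (D,hash)→2920, (C,nl_idx)→2985, (D,merge)→3030, (D,nl)→5260, (C,merge)→5860 …(+12); best=2645 via (D,nl_idx)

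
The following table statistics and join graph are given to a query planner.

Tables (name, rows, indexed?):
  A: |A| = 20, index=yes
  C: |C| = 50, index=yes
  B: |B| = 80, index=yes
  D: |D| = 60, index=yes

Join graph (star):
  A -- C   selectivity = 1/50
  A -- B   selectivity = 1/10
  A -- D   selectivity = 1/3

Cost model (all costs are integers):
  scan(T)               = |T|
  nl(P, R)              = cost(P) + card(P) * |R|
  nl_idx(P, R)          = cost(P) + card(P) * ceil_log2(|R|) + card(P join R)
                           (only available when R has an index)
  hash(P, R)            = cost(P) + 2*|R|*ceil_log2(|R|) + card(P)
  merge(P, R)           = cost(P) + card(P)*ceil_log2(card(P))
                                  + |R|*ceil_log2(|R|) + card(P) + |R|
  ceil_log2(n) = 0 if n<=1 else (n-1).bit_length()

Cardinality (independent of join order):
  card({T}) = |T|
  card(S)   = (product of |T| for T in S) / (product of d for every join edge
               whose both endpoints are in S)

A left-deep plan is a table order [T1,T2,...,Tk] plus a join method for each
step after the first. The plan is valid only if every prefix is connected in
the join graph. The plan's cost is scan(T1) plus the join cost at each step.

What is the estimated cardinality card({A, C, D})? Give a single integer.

Tables in S: A(20), C(50), D(60)
Edges inside S: A-C(d=50), A-D(d=3)
numerator = 20 * 50 * 60 = 60000
denominator = 50 * 3 = 150
card(S) = 60000 / 150 = 400

400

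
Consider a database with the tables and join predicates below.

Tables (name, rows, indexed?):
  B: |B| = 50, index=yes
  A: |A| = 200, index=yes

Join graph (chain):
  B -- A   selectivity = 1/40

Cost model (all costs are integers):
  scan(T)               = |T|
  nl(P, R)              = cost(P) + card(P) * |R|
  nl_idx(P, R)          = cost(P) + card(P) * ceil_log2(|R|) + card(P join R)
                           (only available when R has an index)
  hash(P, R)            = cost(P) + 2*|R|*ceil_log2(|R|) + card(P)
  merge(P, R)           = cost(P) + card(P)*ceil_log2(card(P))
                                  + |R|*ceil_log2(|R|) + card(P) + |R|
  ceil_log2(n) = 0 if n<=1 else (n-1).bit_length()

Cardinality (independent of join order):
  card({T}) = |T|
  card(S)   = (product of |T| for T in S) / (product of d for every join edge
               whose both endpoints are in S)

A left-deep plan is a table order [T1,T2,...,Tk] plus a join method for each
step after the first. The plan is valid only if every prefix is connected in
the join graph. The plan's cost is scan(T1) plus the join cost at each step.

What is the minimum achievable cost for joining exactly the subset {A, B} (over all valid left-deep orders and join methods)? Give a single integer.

Selinger DP over subsets of {A,B}:
  {B}: scan cost=50, card=50
  {A}: scan cost=200, card=200
  {AB}: card=250; try (A,nl_idx)→700, (B,hash)→1000, (B,nl_idx)→1650, (A,merge)→2200, (B,merge)→2350, (A,hash)→3300 …(+2); best=700 via (A,nl_idx)

700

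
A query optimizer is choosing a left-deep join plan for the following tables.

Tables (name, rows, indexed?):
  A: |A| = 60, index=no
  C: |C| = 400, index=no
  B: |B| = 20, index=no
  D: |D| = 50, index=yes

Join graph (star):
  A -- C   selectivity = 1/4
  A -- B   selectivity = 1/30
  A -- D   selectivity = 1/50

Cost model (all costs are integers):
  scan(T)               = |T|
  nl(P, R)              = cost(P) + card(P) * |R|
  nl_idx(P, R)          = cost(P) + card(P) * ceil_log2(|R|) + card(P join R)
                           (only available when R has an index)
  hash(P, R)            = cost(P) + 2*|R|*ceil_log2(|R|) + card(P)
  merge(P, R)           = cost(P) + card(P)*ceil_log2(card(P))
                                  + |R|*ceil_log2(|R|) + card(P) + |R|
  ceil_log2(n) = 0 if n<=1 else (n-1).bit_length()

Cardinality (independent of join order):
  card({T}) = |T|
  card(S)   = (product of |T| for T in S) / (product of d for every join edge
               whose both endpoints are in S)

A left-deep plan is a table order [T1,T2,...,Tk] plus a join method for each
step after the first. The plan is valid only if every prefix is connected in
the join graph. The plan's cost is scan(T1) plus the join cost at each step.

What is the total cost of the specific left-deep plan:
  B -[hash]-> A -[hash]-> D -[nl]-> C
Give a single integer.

step 1: scan B: cost=20, card=20
step 2: join A via hash
    card(P join A) = 20*60/(30) = 40
    cost = 20 + 2*60*6 + 20 = 760
step 3: join D via hash
    card(P join D) = 40*50/(50) = 40
    cost = 760 + 2*50*6 + 40 = 1400
step 4: join C via nl
    card(P join C) = 40*400/(4) = 4000
    cost = 1400 + 40*400 = 17400

17400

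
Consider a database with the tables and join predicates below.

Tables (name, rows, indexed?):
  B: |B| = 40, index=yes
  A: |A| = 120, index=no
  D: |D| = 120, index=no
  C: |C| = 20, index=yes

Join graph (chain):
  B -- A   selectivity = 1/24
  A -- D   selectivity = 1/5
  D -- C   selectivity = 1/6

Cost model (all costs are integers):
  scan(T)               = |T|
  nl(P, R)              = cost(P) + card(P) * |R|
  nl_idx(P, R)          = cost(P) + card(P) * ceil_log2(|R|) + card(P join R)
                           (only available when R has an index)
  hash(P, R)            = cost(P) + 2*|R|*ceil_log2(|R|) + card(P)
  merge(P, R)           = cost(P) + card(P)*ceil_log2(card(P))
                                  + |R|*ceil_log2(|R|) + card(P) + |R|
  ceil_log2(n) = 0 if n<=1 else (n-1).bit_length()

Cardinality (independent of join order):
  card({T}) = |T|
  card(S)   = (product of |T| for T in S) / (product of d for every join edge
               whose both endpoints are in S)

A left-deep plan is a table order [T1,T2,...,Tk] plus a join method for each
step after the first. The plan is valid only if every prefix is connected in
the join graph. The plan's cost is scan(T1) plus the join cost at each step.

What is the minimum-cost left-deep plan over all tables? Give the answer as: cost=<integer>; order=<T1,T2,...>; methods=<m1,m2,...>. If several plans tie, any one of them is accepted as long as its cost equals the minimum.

Selinger DP (subsets sized 1..n):
  {B}: scan cost=40, card=40
  {A}: scan cost=120, card=120
  {D}: scan cost=120, card=120
  {C}: scan cost=20, card=20
  {AB}: card=200; try (B,hash)→720, (B,nl_idx)→1040, (A,merge)→1280, (B,merge)→1360, (A,hash)→1760, (A,nl)→4840 …(+1); best=720 via (B,hash)
  {AD}: card=2880; try (D,hash)→1920, (A,hash)→1920, (D,merge)→2040, (A,merge)→2040, (D,nl)→14520, (A,nl)→14520; best=1920 via (D,hash)
  {CD}: card=400; try (C,hash)→440, (D,merge)→1100, (C,nl_idx)→1120, (C,merge)→1200, (D,hash)→1720, (D,nl)→2420 …(+1); best=440 via (C,hash)
  {ABD}: card=4800; try (D,hash)→2600, (D,merge)→3480, (B,hash)→5280, (B,nl_idx)→24000, (D,nl)→24720, (B,merge)→39640 …(+1); best=2600 via (D,hash)
  {ACD}: card=9600; try (A,hash)→2520, (C,hash)→5000, (A,merge)→5400, (C,nl_idx)→25920, (C,merge)→39480, (A,nl)→48440 …(+1); best=2520 via (A,hash)
  {ABCD}: card=16000; try (C,hash)→7600, (B,hash)→12600, (C,nl_idx)→42600, (C,merge)→69920, (B,nl_idx)→76120, (C,nl)→98600 …(+2); best=7600 via (C,hash)

cost=7600; order=A,B,D,C; methods=hash,hash,hash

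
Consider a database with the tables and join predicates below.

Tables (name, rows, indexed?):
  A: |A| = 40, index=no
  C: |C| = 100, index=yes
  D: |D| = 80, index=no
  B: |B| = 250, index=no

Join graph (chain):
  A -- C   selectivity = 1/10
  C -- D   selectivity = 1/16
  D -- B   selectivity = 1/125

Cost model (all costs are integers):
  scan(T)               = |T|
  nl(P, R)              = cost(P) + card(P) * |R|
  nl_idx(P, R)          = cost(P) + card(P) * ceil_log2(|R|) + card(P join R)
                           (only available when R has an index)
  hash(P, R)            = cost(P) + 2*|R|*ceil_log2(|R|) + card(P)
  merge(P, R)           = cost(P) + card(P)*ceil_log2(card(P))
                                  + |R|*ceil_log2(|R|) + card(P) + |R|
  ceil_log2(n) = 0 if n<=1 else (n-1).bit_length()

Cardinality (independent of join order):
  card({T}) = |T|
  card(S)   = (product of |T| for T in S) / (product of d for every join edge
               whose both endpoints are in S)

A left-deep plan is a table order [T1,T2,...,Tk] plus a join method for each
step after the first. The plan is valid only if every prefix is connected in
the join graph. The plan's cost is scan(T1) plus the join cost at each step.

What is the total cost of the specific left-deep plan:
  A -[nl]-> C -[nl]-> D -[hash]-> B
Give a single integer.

42040

step 1: scan A: cost=40, card=40
step 2: join C via nl
    card(P join C) = 40*100/(10) = 400
    cost = 40 + 40*100 = 4040
step 3: join D via nl
    card(P join D) = 400*80/(16) = 2000
    cost = 4040 + 400*80 = 36040
step 4: join B via hash
    card(P join B) = 2000*250/(125) = 4000
    cost = 36040 + 2*250*8 + 2000 = 42040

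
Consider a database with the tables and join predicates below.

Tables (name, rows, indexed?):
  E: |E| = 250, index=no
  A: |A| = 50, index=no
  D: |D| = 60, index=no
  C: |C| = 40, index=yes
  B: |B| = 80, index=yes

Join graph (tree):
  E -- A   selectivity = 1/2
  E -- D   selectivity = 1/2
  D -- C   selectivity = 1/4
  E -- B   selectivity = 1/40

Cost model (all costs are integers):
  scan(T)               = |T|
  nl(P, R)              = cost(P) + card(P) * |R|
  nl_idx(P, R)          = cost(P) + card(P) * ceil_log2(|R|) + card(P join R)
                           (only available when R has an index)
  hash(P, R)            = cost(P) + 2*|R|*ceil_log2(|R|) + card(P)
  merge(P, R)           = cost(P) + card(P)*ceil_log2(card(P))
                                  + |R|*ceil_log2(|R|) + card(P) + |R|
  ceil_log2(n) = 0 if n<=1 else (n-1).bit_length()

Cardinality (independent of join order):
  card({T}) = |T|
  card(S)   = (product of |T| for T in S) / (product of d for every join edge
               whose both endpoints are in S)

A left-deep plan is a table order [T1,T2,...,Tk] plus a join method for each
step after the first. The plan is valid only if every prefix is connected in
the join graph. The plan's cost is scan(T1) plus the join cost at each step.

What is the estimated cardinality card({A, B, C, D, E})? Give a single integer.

3750000

Tables in S: A(50), B(80), C(40), D(60), E(250)
Edges inside S: E-A(d=2), E-D(d=2), D-C(d=4), E-B(d=40)
numerator = 50 * 80 * 40 * 60 * 250 = 2400000000
denominator = 2 * 2 * 4 * 40 = 640
card(S) = 2400000000 / 640 = 3750000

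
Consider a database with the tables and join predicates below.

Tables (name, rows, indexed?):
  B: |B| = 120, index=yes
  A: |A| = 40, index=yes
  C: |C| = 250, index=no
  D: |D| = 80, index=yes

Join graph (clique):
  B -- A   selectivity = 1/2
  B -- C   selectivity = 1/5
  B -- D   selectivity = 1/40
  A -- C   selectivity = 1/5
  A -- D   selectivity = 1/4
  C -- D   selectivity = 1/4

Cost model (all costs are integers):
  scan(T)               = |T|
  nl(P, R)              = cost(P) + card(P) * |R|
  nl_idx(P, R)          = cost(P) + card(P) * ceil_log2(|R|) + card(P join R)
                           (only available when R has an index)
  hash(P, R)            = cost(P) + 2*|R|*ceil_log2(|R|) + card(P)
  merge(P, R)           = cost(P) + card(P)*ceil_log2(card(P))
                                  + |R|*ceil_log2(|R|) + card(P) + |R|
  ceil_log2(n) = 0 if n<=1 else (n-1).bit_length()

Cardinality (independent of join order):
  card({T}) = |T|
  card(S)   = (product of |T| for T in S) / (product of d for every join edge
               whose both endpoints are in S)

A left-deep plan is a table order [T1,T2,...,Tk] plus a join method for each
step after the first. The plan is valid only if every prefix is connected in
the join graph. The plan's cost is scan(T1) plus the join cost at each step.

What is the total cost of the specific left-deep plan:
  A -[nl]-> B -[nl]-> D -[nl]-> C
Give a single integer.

step 1: scan A: cost=40, card=40
step 2: join B via nl
    card(P join B) = 40*120/(2) = 2400
    cost = 40 + 40*120 = 4840
step 3: join D via nl
    card(P join D) = 2400*80/(40*4) = 1200
    cost = 4840 + 2400*80 = 196840
step 4: join C via nl
    card(P join C) = 1200*250/(5*5*4) = 3000
    cost = 196840 + 1200*250 = 496840

496840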